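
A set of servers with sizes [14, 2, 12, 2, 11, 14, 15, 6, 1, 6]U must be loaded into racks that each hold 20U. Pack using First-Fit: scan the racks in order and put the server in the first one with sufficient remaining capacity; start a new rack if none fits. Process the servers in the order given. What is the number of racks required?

5

rack 1: place 14U, 6U left
rack 1: place 2U, 4U left
rack 2: place 12U, 8U left
rack 1: place 2U, 2U left
rack 3: place 11U, 9U left
rack 4: place 14U, 6U left
rack 5: place 15U, 5U left
rack 2: place 6U, 2U left
rack 1: place 1U, 1U left
rack 3: place 6U, 3U left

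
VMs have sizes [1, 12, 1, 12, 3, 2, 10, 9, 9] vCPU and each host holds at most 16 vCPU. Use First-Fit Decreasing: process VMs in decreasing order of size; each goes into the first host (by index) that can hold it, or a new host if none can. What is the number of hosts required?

5

Sorted descending: 12, 12, 10, 9, 9, 3, 2, 1, 1.
12 vCPU → host 1 (remaining 4 vCPU)
12 vCPU → host 2 (remaining 4 vCPU)
10 vCPU → host 3 (remaining 6 vCPU)
9 vCPU → host 4 (remaining 7 vCPU)
9 vCPU → host 5 (remaining 7 vCPU)
3 vCPU → host 1 (remaining 1 vCPU)
2 vCPU → host 2 (remaining 2 vCPU)
1 vCPU → host 1 (remaining 0 vCPU)
1 vCPU → host 2 (remaining 1 vCPU)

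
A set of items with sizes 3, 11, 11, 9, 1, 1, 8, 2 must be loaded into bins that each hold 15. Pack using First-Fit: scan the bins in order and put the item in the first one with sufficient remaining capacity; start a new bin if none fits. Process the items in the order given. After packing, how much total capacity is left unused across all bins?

14

bin 1: place 3, 12 left
bin 1: place 11, 1 left
bin 2: place 11, 4 left
bin 3: place 9, 6 left
bin 1: place 1, 0 left
bin 2: place 1, 3 left
bin 4: place 8, 7 left
bin 2: place 2, 1 left
4 bins × 15 = 60; used 46; unused 14.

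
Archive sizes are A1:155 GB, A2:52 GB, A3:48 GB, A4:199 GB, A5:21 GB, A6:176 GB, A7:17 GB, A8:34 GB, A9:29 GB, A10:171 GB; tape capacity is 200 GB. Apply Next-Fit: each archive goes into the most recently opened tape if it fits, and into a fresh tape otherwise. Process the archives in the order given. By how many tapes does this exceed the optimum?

Next-Fit: [155] [52,48] [199] [21,176] [17,34,29] [171] → 6 tapes.
Total size 902 GB; any packing needs at least ⌈902/200⌉ = 5 tapes.
An optimal packing achieves that bound: [199] [176,21] [171,29] [155,34] [52,48,17] → 5 tapes.
Excess: 6 − 5 = 1.

1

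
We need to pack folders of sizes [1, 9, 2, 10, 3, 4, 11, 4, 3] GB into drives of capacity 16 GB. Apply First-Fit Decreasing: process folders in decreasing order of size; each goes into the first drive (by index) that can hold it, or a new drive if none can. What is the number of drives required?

3 drives

Sorted descending: 11, 10, 9, 4, 4, 3, 3, 2, 1.
drive 1: place 11 GB, 5 GB left
drive 2: place 10 GB, 6 GB left
drive 3: place 9 GB, 7 GB left
drive 1: place 4 GB, 1 GB left
drive 2: place 4 GB, 2 GB left
drive 3: place 3 GB, 4 GB left
drive 3: place 3 GB, 1 GB left
drive 2: place 2 GB, 0 GB left
drive 1: place 1 GB, 0 GB left
Final drives: [11,4,1] [10,4,2] [9,3,3].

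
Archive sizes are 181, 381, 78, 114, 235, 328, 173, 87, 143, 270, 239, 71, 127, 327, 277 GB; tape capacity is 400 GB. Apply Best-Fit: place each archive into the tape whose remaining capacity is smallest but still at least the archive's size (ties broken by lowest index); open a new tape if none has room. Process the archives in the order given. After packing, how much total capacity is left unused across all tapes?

tape 1: place 181 GB, 219 GB left
tape 2: place 381 GB, 19 GB left
tape 1: place 78 GB, 141 GB left
tape 1: place 114 GB, 27 GB left
tape 3: place 235 GB, 165 GB left
tape 4: place 328 GB, 72 GB left
tape 5: place 173 GB, 227 GB left
tape 3: place 87 GB, 78 GB left
tape 5: place 143 GB, 84 GB left
tape 6: place 270 GB, 130 GB left
tape 7: place 239 GB, 161 GB left
tape 4: place 71 GB, 1 GB left
tape 6: place 127 GB, 3 GB left
tape 8: place 327 GB, 73 GB left
tape 9: place 277 GB, 123 GB left
9 tapes × 400 GB = 3600 GB; used 3031 GB; unused 569 GB.

569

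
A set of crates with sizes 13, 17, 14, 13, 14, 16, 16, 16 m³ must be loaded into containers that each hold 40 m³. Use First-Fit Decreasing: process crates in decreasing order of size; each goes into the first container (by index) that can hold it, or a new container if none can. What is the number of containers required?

4

Sorted descending: 17, 16, 16, 16, 14, 14, 13, 13.
17 m³ → container 1 (remaining 23 m³)
16 m³ → container 1 (remaining 7 m³)
16 m³ → container 2 (remaining 24 m³)
16 m³ → container 2 (remaining 8 m³)
14 m³ → container 3 (remaining 26 m³)
14 m³ → container 3 (remaining 12 m³)
13 m³ → container 4 (remaining 27 m³)
13 m³ → container 4 (remaining 14 m³)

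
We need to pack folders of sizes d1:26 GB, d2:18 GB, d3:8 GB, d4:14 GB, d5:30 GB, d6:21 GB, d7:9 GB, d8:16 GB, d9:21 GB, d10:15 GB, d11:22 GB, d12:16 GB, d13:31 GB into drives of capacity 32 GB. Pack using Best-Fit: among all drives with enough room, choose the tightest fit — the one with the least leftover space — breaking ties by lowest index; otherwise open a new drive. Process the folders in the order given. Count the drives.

Put d1 (26 GB) in drive 1; 6 GB remain.
Put d2 (18 GB) in drive 2; 14 GB remain.
Put d3 (8 GB) in drive 2; 6 GB remain.
Put d4 (14 GB) in drive 3; 18 GB remain.
Put d5 (30 GB) in drive 4; 2 GB remain.
Put d6 (21 GB) in drive 5; 11 GB remain.
Put d7 (9 GB) in drive 5; 2 GB remain.
Put d8 (16 GB) in drive 3; 2 GB remain.
Put d9 (21 GB) in drive 6; 11 GB remain.
Put d10 (15 GB) in drive 7; 17 GB remain.
Put d11 (22 GB) in drive 8; 10 GB remain.
Put d12 (16 GB) in drive 7; 1 GB remain.
Put d13 (31 GB) in drive 9; 1 GB remain.
Final drives: [26] [18,8] [14,16] [30] [21,9] [21] [15,16] [22] [31].

9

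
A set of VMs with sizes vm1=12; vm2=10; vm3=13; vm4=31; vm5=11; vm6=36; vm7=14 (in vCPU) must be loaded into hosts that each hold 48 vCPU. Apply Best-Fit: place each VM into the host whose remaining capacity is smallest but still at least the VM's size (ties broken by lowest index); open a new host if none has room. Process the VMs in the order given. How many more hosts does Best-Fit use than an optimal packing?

Best-Fit: [12,10,13,11] [31,14] [36] → 3 hosts.
Total size 127 vCPU; any packing needs at least ⌈127/48⌉ = 3 hosts.
So 3 is already optimal.

0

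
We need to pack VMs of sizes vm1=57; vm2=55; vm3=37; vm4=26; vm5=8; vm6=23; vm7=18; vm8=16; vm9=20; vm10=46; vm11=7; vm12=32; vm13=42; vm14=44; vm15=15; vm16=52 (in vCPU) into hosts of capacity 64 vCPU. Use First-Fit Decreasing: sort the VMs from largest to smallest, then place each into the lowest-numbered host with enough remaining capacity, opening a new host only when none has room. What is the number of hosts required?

Sorted descending: 57, 55, 52, 46, 44, 42, 37, 32, 26, 23, 20, 18, 16, 15, 8, 7.
57 vCPU → host 1 (remaining 7 vCPU)
55 vCPU → host 2 (remaining 9 vCPU)
52 vCPU → host 3 (remaining 12 vCPU)
46 vCPU → host 4 (remaining 18 vCPU)
44 vCPU → host 5 (remaining 20 vCPU)
42 vCPU → host 6 (remaining 22 vCPU)
37 vCPU → host 7 (remaining 27 vCPU)
32 vCPU → host 8 (remaining 32 vCPU)
26 vCPU → host 7 (remaining 1 vCPU)
23 vCPU → host 8 (remaining 9 vCPU)
20 vCPU → host 5 (remaining 0 vCPU)
18 vCPU → host 4 (remaining 0 vCPU)
16 vCPU → host 6 (remaining 6 vCPU)
15 vCPU → host 9 (remaining 49 vCPU)
8 vCPU → host 2 (remaining 1 vCPU)
7 vCPU → host 1 (remaining 0 vCPU)

9 hosts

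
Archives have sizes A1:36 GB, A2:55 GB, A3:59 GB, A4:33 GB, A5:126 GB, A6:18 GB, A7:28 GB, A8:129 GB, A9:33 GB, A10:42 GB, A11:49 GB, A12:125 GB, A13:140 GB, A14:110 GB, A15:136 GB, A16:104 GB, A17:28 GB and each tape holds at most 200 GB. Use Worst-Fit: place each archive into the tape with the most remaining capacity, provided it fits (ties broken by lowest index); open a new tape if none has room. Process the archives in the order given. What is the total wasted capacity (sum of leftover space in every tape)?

349

Put A1 (36 GB) in tape 1; 164 GB remain.
Put A2 (55 GB) in tape 1; 109 GB remain.
Put A3 (59 GB) in tape 1; 50 GB remain.
Put A4 (33 GB) in tape 1; 17 GB remain.
Put A5 (126 GB) in tape 2; 74 GB remain.
Put A6 (18 GB) in tape 2; 56 GB remain.
Put A7 (28 GB) in tape 2; 28 GB remain.
Put A8 (129 GB) in tape 3; 71 GB remain.
Put A9 (33 GB) in tape 3; 38 GB remain.
Put A10 (42 GB) in tape 4; 158 GB remain.
Put A11 (49 GB) in tape 4; 109 GB remain.
Put A12 (125 GB) in tape 5; 75 GB remain.
Put A13 (140 GB) in tape 6; 60 GB remain.
Put A14 (110 GB) in tape 7; 90 GB remain.
Put A15 (136 GB) in tape 8; 64 GB remain.
Put A16 (104 GB) in tape 4; 5 GB remain.
Put A17 (28 GB) in tape 7; 62 GB remain.
8 tapes × 200 GB = 1600 GB; used 1251 GB; unused 349 GB.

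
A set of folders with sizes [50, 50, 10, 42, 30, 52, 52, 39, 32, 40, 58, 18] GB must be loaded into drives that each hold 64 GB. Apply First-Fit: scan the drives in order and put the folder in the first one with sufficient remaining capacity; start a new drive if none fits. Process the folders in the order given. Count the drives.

9

Put 50 GB in drive 1; 14 GB remain.
Put 50 GB in drive 2; 14 GB remain.
Put 10 GB in drive 1; 4 GB remain.
Put 42 GB in drive 3; 22 GB remain.
Put 30 GB in drive 4; 34 GB remain.
Put 52 GB in drive 5; 12 GB remain.
Put 52 GB in drive 6; 12 GB remain.
Put 39 GB in drive 7; 25 GB remain.
Put 32 GB in drive 4; 2 GB remain.
Put 40 GB in drive 8; 24 GB remain.
Put 58 GB in drive 9; 6 GB remain.
Put 18 GB in drive 3; 4 GB remain.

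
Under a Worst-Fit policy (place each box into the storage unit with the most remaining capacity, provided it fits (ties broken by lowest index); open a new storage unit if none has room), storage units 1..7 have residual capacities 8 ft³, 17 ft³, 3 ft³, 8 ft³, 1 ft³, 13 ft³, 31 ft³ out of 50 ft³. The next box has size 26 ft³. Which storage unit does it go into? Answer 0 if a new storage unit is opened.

Storage units with room: storage unit 7 (31 ft³).
Most room is storage unit 7 with 31 ft³ free.

7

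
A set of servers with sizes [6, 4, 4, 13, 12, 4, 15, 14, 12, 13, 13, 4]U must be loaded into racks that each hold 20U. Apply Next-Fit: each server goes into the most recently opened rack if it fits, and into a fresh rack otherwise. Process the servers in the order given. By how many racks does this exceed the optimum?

Next-Fit: [6,4,4] [13] [12,4] [15] [14] [12] [13] [13,4] → 8 racks.
7 servers exceed 10U (half the capacity), and no two of those can share a rack, so at least 7 racks are needed.
An optimal packing achieves that bound: [15,4] [14,6] [13,4] [13,4] [13,4] [12] [12] → 7 racks.
Excess: 8 − 7 = 1.

1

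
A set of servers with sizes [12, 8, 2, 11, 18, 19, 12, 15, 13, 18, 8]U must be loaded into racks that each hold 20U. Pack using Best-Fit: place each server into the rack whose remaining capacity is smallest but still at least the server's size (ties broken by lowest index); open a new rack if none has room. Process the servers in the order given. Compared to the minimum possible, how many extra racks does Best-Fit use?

Best-Fit: [12,8] [2,11] [18] [19] [12,8] [15] [13] [18] → 8 racks.
8 servers exceed 10U (half the capacity), and no two of those can share a rack, so at least 8 racks are needed.
So 8 is already optimal.

0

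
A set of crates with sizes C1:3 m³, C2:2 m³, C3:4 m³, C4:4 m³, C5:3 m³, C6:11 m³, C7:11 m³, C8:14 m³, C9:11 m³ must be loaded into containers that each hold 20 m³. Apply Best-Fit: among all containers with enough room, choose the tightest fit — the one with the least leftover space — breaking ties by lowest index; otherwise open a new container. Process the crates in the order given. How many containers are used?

5

Put C1 (3 m³) in container 1; 17 m³ remain.
Put C2 (2 m³) in container 1; 15 m³ remain.
Put C3 (4 m³) in container 1; 11 m³ remain.
Put C4 (4 m³) in container 1; 7 m³ remain.
Put C5 (3 m³) in container 1; 4 m³ remain.
Put C6 (11 m³) in container 2; 9 m³ remain.
Put C7 (11 m³) in container 3; 9 m³ remain.
Put C8 (14 m³) in container 4; 6 m³ remain.
Put C9 (11 m³) in container 5; 9 m³ remain.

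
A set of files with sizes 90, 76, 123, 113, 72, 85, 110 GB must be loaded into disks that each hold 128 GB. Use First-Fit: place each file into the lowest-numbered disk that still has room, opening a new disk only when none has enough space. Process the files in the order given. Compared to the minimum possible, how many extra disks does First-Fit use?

0

First-Fit: [90] [76] [123] [113] [72] [85] [110] → 7 disks.
7 files exceed 64 GB (half the capacity), and no two of those can share a disk, so at least 7 disks are needed.
So 7 is already optimal.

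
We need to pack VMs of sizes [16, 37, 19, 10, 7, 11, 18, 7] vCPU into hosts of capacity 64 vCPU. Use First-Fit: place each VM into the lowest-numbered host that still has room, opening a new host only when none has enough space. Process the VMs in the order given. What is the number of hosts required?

2 hosts

16 vCPU → host 1 (remaining 48 vCPU)
37 vCPU → host 1 (remaining 11 vCPU)
19 vCPU → host 2 (remaining 45 vCPU)
10 vCPU → host 1 (remaining 1 vCPU)
7 vCPU → host 2 (remaining 38 vCPU)
11 vCPU → host 2 (remaining 27 vCPU)
18 vCPU → host 2 (remaining 9 vCPU)
7 vCPU → host 2 (remaining 2 vCPU)
Final hosts: [16,37,10] [19,7,11,18,7].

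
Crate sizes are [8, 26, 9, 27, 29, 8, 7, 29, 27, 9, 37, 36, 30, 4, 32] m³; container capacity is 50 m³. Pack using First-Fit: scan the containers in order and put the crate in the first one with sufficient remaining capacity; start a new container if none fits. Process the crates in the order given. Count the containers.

9 containers

8 m³ → container 1 (remaining 42 m³)
26 m³ → container 1 (remaining 16 m³)
9 m³ → container 1 (remaining 7 m³)
27 m³ → container 2 (remaining 23 m³)
29 m³ → container 3 (remaining 21 m³)
8 m³ → container 2 (remaining 15 m³)
7 m³ → container 1 (remaining 0 m³)
29 m³ → container 4 (remaining 21 m³)
27 m³ → container 5 (remaining 23 m³)
9 m³ → container 2 (remaining 6 m³)
37 m³ → container 6 (remaining 13 m³)
36 m³ → container 7 (remaining 14 m³)
30 m³ → container 8 (remaining 20 m³)
4 m³ → container 2 (remaining 2 m³)
32 m³ → container 9 (remaining 18 m³)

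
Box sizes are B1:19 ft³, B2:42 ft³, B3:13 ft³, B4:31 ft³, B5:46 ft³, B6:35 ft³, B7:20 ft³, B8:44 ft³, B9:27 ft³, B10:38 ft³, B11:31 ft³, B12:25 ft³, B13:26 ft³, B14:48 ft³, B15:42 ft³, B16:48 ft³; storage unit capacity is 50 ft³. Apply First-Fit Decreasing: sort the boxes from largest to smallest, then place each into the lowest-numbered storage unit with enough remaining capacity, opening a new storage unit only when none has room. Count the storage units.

Sorted descending: 48, 48, 46, 44, 42, 42, 38, 35, 31, 31, 27, 26, 25, 20, 19, 13.
Put 48 ft³ in storage unit 1; 2 ft³ remain.
Put 48 ft³ in storage unit 2; 2 ft³ remain.
Put 46 ft³ in storage unit 3; 4 ft³ remain.
Put 44 ft³ in storage unit 4; 6 ft³ remain.
Put 42 ft³ in storage unit 5; 8 ft³ remain.
Put 42 ft³ in storage unit 6; 8 ft³ remain.
Put 38 ft³ in storage unit 7; 12 ft³ remain.
Put 35 ft³ in storage unit 8; 15 ft³ remain.
Put 31 ft³ in storage unit 9; 19 ft³ remain.
Put 31 ft³ in storage unit 10; 19 ft³ remain.
Put 27 ft³ in storage unit 11; 23 ft³ remain.
Put 26 ft³ in storage unit 12; 24 ft³ remain.
Put 25 ft³ in storage unit 13; 25 ft³ remain.
Put 20 ft³ in storage unit 11; 3 ft³ remain.
Put 19 ft³ in storage unit 9; 0 ft³ remain.
Put 13 ft³ in storage unit 8; 2 ft³ remain.
Final storage units: [48] [48] [46] [44] [42] [42] [38] [35,13] [31,19] [31] [27,20] [26] [25].

13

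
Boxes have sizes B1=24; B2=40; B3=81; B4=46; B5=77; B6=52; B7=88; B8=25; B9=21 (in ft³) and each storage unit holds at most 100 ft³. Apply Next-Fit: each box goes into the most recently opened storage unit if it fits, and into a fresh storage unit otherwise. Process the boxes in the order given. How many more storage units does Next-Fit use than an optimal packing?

Next-Fit: [24,40] [81] [46] [77] [52] [88] [25,21] → 7 storage units.
Total size 454 ft³; any packing needs at least ⌈454/100⌉ = 5 storage units.
An optimal packing achieves that bound: [88] [81] [77,21] [52,46] [40,25,24] → 5 storage units.
Excess: 7 − 5 = 2.

2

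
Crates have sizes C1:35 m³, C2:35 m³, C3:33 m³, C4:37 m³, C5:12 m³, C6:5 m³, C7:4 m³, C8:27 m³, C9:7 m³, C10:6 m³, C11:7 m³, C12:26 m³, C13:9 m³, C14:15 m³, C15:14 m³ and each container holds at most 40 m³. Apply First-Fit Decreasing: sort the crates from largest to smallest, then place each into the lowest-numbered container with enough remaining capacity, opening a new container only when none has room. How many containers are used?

7

Sorted descending: 37, 35, 35, 33, 27, 26, 15, 14, 12, 9, 7, 7, 6, 5, 4.
Put 37 m³ in container 1; 3 m³ remain.
Put 35 m³ in container 2; 5 m³ remain.
Put 35 m³ in container 3; 5 m³ remain.
Put 33 m³ in container 4; 7 m³ remain.
Put 27 m³ in container 5; 13 m³ remain.
Put 26 m³ in container 6; 14 m³ remain.
Put 15 m³ in container 7; 25 m³ remain.
Put 14 m³ in container 6; 0 m³ remain.
Put 12 m³ in container 5; 1 m³ remain.
Put 9 m³ in container 7; 16 m³ remain.
Put 7 m³ in container 4; 0 m³ remain.
Put 7 m³ in container 7; 9 m³ remain.
Put 6 m³ in container 7; 3 m³ remain.
Put 5 m³ in container 2; 0 m³ remain.
Put 4 m³ in container 3; 1 m³ remain.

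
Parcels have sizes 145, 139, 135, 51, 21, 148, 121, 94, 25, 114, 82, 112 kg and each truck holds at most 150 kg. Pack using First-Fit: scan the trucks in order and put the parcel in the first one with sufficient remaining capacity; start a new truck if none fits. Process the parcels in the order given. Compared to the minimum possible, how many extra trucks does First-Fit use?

1

First-Fit: [145] [139] [135] [51,21,25] [148] [121] [94] [114] [82] [112] → 10 trucks.
9 parcels exceed 75 kg (half the capacity), and no two of those can share a truck, so at least 9 trucks are needed.
An optimal packing achieves that bound: [148] [145] [139] [135] [121,25] [114,21] [112] [94,51] [82] → 9 trucks.
Excess: 10 − 9 = 1.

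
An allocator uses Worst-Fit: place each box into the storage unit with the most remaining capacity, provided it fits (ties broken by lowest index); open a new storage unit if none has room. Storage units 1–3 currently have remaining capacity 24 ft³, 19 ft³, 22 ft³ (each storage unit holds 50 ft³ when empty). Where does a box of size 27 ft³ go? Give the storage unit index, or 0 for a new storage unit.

0

No storage unit has ≥ 27 ft³ free, so a new storage unit is opened.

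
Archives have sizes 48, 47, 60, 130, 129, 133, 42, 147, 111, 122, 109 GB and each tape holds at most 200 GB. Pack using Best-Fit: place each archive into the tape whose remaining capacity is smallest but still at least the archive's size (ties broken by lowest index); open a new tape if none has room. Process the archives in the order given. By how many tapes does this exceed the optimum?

1

Best-Fit: [48,47,60,42] [130] [129] [133] [147] [111] [122] [109] → 8 tapes.
7 archives exceed 100 GB (half the capacity), and no two of those can share a tape, so at least 7 tapes are needed.
An optimal packing achieves that bound: [147,48] [133,60] [130,47] [129,42] [122] [111] [109] → 7 tapes.
Excess: 8 − 7 = 1.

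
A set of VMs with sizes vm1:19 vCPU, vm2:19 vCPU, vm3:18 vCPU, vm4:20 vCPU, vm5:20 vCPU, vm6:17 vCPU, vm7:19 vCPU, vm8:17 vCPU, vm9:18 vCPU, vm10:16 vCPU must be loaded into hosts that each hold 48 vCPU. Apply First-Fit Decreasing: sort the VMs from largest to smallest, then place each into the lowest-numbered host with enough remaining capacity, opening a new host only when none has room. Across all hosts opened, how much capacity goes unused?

Sorted descending: 20, 20, 19, 19, 19, 18, 18, 17, 17, 16.
Put 20 vCPU in host 1; 28 vCPU remain.
Put 20 vCPU in host 1; 8 vCPU remain.
Put 19 vCPU in host 2; 29 vCPU remain.
Put 19 vCPU in host 2; 10 vCPU remain.
Put 19 vCPU in host 3; 29 vCPU remain.
Put 18 vCPU in host 3; 11 vCPU remain.
Put 18 vCPU in host 4; 30 vCPU remain.
Put 17 vCPU in host 4; 13 vCPU remain.
Put 17 vCPU in host 5; 31 vCPU remain.
Put 16 vCPU in host 5; 15 vCPU remain.
5 hosts × 48 vCPU = 240 vCPU; used 183 vCPU; unused 57 vCPU.

57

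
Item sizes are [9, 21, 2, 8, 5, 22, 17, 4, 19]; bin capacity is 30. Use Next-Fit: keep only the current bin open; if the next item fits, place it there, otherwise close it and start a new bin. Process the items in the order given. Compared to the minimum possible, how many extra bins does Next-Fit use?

1

Next-Fit: [9,21] [2,8,5] [22] [17,4] [19] → 5 bins.
Total size 107; any packing needs at least ⌈107/30⌉ = 4 bins.
An optimal packing achieves that bound: [22,8] [21,9] [19,5,4,2] [17] → 4 bins.
Excess: 5 − 4 = 1.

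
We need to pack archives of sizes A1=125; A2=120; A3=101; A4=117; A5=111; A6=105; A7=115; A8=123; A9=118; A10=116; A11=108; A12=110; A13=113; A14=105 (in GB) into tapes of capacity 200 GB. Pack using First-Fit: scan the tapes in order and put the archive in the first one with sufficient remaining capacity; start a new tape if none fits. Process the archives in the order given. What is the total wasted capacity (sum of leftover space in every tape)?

1213

A1 (125 GB) → tape 1 (remaining 75 GB)
A2 (120 GB) → tape 2 (remaining 80 GB)
A3 (101 GB) → tape 3 (remaining 99 GB)
A4 (117 GB) → tape 4 (remaining 83 GB)
A5 (111 GB) → tape 5 (remaining 89 GB)
A6 (105 GB) → tape 6 (remaining 95 GB)
A7 (115 GB) → tape 7 (remaining 85 GB)
A8 (123 GB) → tape 8 (remaining 77 GB)
A9 (118 GB) → tape 9 (remaining 82 GB)
A10 (116 GB) → tape 10 (remaining 84 GB)
A11 (108 GB) → tape 11 (remaining 92 GB)
A12 (110 GB) → tape 12 (remaining 90 GB)
A13 (113 GB) → tape 13 (remaining 87 GB)
A14 (105 GB) → tape 14 (remaining 95 GB)
14 tapes × 200 GB = 2800 GB; used 1587 GB; unused 1213 GB.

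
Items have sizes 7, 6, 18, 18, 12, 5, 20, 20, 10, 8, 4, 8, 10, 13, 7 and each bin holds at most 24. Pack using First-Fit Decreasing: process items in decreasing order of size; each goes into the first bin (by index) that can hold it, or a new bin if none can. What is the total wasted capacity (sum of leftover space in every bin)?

26

Sorted descending: 20, 20, 18, 18, 13, 12, 10, 10, 8, 8, 7, 7, 6, 5, 4.
Put 20 in bin 1; 4 remain.
Put 20 in bin 2; 4 remain.
Put 18 in bin 3; 6 remain.
Put 18 in bin 4; 6 remain.
Put 13 in bin 5; 11 remain.
Put 12 in bin 6; 12 remain.
Put 10 in bin 5; 1 remain.
Put 10 in bin 6; 2 remain.
Put 8 in bin 7; 16 remain.
Put 8 in bin 7; 8 remain.
Put 7 in bin 7; 1 remain.
Put 7 in bin 8; 17 remain.
Put 6 in bin 3; 0 remain.
Put 5 in bin 4; 1 remain.
Put 4 in bin 1; 0 remain.
8 bins × 24 = 192; used 166; unused 26.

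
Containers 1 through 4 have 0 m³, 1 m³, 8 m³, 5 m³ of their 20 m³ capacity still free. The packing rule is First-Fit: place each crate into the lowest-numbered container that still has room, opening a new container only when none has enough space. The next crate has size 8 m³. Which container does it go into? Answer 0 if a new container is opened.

3

Containers with room: container 3 (8 m³).
The first with room is container 3.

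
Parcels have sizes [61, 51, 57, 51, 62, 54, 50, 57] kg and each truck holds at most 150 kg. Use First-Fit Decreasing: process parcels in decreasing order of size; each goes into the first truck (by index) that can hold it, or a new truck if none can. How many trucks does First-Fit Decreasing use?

4

Sorted descending: 62, 61, 57, 57, 54, 51, 51, 50.
Put 62 kg in truck 1; 88 kg remain.
Put 61 kg in truck 1; 27 kg remain.
Put 57 kg in truck 2; 93 kg remain.
Put 57 kg in truck 2; 36 kg remain.
Put 54 kg in truck 3; 96 kg remain.
Put 51 kg in truck 3; 45 kg remain.
Put 51 kg in truck 4; 99 kg remain.
Put 50 kg in truck 4; 49 kg remain.
Final trucks: [62,61] [57,57] [54,51] [51,50].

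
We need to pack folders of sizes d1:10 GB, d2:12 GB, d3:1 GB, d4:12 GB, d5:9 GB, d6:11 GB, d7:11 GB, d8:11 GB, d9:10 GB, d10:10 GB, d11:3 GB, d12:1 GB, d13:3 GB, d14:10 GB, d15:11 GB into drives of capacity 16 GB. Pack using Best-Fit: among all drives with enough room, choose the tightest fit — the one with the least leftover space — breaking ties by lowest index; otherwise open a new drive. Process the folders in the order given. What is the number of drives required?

drive 1: place d1 (10 GB), 6 GB left
drive 2: place d2 (12 GB), 4 GB left
drive 2: place d3 (1 GB), 3 GB left
drive 3: place d4 (12 GB), 4 GB left
drive 4: place d5 (9 GB), 7 GB left
drive 5: place d6 (11 GB), 5 GB left
drive 6: place d7 (11 GB), 5 GB left
drive 7: place d8 (11 GB), 5 GB left
drive 8: place d9 (10 GB), 6 GB left
drive 9: place d10 (10 GB), 6 GB left
drive 2: place d11 (3 GB), 0 GB left
drive 3: place d12 (1 GB), 3 GB left
drive 3: place d13 (3 GB), 0 GB left
drive 10: place d14 (10 GB), 6 GB left
drive 11: place d15 (11 GB), 5 GB left
Final drives: [10] [12,1,3] [12,1,3] [9] [11] [11] [11] [10] [10] [10] [11].

11 drives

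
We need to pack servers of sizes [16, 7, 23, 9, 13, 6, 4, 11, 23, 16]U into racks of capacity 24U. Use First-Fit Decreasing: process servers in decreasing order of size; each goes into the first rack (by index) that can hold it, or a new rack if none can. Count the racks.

6

Sorted descending: 23, 23, 16, 16, 13, 11, 9, 7, 6, 4.
23U → rack 1 (remaining 1U)
23U → rack 2 (remaining 1U)
16U → rack 3 (remaining 8U)
16U → rack 4 (remaining 8U)
13U → rack 5 (remaining 11U)
11U → rack 5 (remaining 0U)
9U → rack 6 (remaining 15U)
7U → rack 3 (remaining 1U)
6U → rack 4 (remaining 2U)
4U → rack 6 (remaining 11U)
Final racks: [23] [23] [16,7] [16,6] [13,11] [9,4].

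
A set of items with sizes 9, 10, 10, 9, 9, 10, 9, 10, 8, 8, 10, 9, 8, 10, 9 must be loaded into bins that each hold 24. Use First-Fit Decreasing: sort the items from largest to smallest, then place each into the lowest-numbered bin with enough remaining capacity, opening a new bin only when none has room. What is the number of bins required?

Sorted descending: 10, 10, 10, 10, 10, 10, 9, 9, 9, 9, 9, 9, 8, 8, 8.
Put 10 in bin 1; 14 remain.
Put 10 in bin 1; 4 remain.
Put 10 in bin 2; 14 remain.
Put 10 in bin 2; 4 remain.
Put 10 in bin 3; 14 remain.
Put 10 in bin 3; 4 remain.
Put 9 in bin 4; 15 remain.
Put 9 in bin 4; 6 remain.
Put 9 in bin 5; 15 remain.
Put 9 in bin 5; 6 remain.
Put 9 in bin 6; 15 remain.
Put 9 in bin 6; 6 remain.
Put 8 in bin 7; 16 remain.
Put 8 in bin 7; 8 remain.
Put 8 in bin 7; 0 remain.
Final bins: [10,10] [10,10] [10,10] [9,9] [9,9] [9,9] [8,8,8].

7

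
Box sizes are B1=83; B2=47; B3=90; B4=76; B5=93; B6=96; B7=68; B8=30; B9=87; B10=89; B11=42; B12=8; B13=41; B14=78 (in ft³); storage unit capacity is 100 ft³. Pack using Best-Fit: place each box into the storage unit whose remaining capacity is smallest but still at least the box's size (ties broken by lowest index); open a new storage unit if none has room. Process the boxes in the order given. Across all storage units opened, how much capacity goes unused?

172

storage unit 1: place B1 (83 ft³), 17 ft³ left
storage unit 2: place B2 (47 ft³), 53 ft³ left
storage unit 3: place B3 (90 ft³), 10 ft³ left
storage unit 4: place B4 (76 ft³), 24 ft³ left
storage unit 5: place B5 (93 ft³), 7 ft³ left
storage unit 6: place B6 (96 ft³), 4 ft³ left
storage unit 7: place B7 (68 ft³), 32 ft³ left
storage unit 7: place B8 (30 ft³), 2 ft³ left
storage unit 8: place B9 (87 ft³), 13 ft³ left
storage unit 9: place B10 (89 ft³), 11 ft³ left
storage unit 2: place B11 (42 ft³), 11 ft³ left
storage unit 3: place B12 (8 ft³), 2 ft³ left
storage unit 10: place B13 (41 ft³), 59 ft³ left
storage unit 11: place B14 (78 ft³), 22 ft³ left
11 storage units × 100 ft³ = 1100 ft³; used 928 ft³; unused 172 ft³.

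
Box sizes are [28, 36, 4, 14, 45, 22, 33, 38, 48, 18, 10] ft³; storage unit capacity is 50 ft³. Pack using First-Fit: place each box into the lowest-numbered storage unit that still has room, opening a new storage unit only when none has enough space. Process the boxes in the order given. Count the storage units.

7

Put 28 ft³ in storage unit 1; 22 ft³ remain.
Put 36 ft³ in storage unit 2; 14 ft³ remain.
Put 4 ft³ in storage unit 1; 18 ft³ remain.
Put 14 ft³ in storage unit 1; 4 ft³ remain.
Put 45 ft³ in storage unit 3; 5 ft³ remain.
Put 22 ft³ in storage unit 4; 28 ft³ remain.
Put 33 ft³ in storage unit 5; 17 ft³ remain.
Put 38 ft³ in storage unit 6; 12 ft³ remain.
Put 48 ft³ in storage unit 7; 2 ft³ remain.
Put 18 ft³ in storage unit 4; 10 ft³ remain.
Put 10 ft³ in storage unit 2; 4 ft³ remain.
Final storage units: [28,4,14] [36,10] [45] [22,18] [33] [38] [48].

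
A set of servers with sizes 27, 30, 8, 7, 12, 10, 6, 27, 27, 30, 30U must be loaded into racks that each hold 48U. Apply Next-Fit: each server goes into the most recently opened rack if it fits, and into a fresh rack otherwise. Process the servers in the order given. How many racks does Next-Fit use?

Put 27U in rack 1; 21U remain.
Put 30U in rack 2; 18U remain.
Put 8U in rack 2; 10U remain.
Put 7U in rack 2; 3U remain.
Put 12U in rack 3; 36U remain.
Put 10U in rack 3; 26U remain.
Put 6U in rack 3; 20U remain.
Put 27U in rack 4; 21U remain.
Put 27U in rack 5; 21U remain.
Put 30U in rack 6; 18U remain.
Put 30U in rack 7; 18U remain.

7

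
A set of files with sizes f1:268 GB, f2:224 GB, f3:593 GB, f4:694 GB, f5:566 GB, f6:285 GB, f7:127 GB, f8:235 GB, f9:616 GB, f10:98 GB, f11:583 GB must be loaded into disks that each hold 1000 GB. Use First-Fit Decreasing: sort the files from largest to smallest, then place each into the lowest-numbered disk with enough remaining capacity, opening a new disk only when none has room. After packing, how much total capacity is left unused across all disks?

711

Sorted descending: 694, 616, 593, 583, 566, 285, 268, 235, 224, 127, 98.
694 GB → disk 1 (remaining 306 GB)
616 GB → disk 2 (remaining 384 GB)
593 GB → disk 3 (remaining 407 GB)
583 GB → disk 4 (remaining 417 GB)
566 GB → disk 5 (remaining 434 GB)
285 GB → disk 1 (remaining 21 GB)
268 GB → disk 2 (remaining 116 GB)
235 GB → disk 3 (remaining 172 GB)
224 GB → disk 4 (remaining 193 GB)
127 GB → disk 3 (remaining 45 GB)
98 GB → disk 2 (remaining 18 GB)
5 disks × 1000 GB = 5000 GB; used 4289 GB; unused 711 GB.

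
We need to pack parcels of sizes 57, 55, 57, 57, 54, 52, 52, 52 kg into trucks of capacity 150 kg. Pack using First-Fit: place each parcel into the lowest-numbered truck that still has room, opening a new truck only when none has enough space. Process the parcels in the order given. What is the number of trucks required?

4

Put 57 kg in truck 1; 93 kg remain.
Put 55 kg in truck 1; 38 kg remain.
Put 57 kg in truck 2; 93 kg remain.
Put 57 kg in truck 2; 36 kg remain.
Put 54 kg in truck 3; 96 kg remain.
Put 52 kg in truck 3; 44 kg remain.
Put 52 kg in truck 4; 98 kg remain.
Put 52 kg in truck 4; 46 kg remain.
Final trucks: [57,55] [57,57] [54,52] [52,52].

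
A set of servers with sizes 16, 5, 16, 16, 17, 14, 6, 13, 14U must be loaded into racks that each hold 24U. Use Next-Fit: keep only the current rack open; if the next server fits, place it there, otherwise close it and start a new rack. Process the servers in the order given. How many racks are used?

7

Put 16U in rack 1; 8U remain.
Put 5U in rack 1; 3U remain.
Put 16U in rack 2; 8U remain.
Put 16U in rack 3; 8U remain.
Put 17U in rack 4; 7U remain.
Put 14U in rack 5; 10U remain.
Put 6U in rack 5; 4U remain.
Put 13U in rack 6; 11U remain.
Put 14U in rack 7; 10U remain.
Final racks: [16,5] [16] [16] [17] [14,6] [13] [14].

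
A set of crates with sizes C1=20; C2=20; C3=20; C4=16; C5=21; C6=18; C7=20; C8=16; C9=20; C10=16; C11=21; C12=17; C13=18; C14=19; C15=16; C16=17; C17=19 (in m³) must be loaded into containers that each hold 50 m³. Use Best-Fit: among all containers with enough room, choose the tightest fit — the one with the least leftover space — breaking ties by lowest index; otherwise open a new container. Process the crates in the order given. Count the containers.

container 1: place C1 (20 m³), 30 m³ left
container 1: place C2 (20 m³), 10 m³ left
container 2: place C3 (20 m³), 30 m³ left
container 2: place C4 (16 m³), 14 m³ left
container 3: place C5 (21 m³), 29 m³ left
container 3: place C6 (18 m³), 11 m³ left
container 4: place C7 (20 m³), 30 m³ left
container 4: place C8 (16 m³), 14 m³ left
container 5: place C9 (20 m³), 30 m³ left
container 5: place C10 (16 m³), 14 m³ left
container 6: place C11 (21 m³), 29 m³ left
container 6: place C12 (17 m³), 12 m³ left
container 7: place C13 (18 m³), 32 m³ left
container 7: place C14 (19 m³), 13 m³ left
container 8: place C15 (16 m³), 34 m³ left
container 8: place C16 (17 m³), 17 m³ left
container 9: place C17 (19 m³), 31 m³ left

9 containers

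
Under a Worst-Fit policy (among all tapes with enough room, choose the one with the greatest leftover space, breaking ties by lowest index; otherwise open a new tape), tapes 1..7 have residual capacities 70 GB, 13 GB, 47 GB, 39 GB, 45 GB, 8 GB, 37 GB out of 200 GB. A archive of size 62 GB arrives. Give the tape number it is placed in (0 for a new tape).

1

Tapes with room: tape 1 (70 GB).
Most room is tape 1 with 70 GB free.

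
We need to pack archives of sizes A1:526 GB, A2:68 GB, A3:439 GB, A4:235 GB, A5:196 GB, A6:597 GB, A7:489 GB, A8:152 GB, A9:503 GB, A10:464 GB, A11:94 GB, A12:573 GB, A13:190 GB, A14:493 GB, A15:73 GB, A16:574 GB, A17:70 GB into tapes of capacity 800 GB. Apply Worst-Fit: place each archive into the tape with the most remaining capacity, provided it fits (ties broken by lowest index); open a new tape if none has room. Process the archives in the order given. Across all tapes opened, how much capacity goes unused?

tape 1: place A1 (526 GB), 274 GB left
tape 1: place A2 (68 GB), 206 GB left
tape 2: place A3 (439 GB), 361 GB left
tape 2: place A4 (235 GB), 126 GB left
tape 1: place A5 (196 GB), 10 GB left
tape 3: place A6 (597 GB), 203 GB left
tape 4: place A7 (489 GB), 311 GB left
tape 4: place A8 (152 GB), 159 GB left
tape 5: place A9 (503 GB), 297 GB left
tape 6: place A10 (464 GB), 336 GB left
tape 6: place A11 (94 GB), 242 GB left
tape 7: place A12 (573 GB), 227 GB left
tape 5: place A13 (190 GB), 107 GB left
tape 8: place A14 (493 GB), 307 GB left
tape 8: place A15 (73 GB), 234 GB left
tape 9: place A16 (574 GB), 226 GB left
tape 6: place A17 (70 GB), 172 GB left
9 tapes × 800 GB = 7200 GB; used 5736 GB; unused 1464 GB.

1464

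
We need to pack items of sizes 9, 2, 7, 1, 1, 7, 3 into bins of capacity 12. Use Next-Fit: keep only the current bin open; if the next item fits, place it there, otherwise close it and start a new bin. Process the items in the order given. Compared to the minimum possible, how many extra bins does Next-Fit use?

0

Next-Fit: [9,2] [7,1,1] [7,3] → 3 bins.
Total size 30; any packing needs at least ⌈30/12⌉ = 3 bins.
So 3 is already optimal.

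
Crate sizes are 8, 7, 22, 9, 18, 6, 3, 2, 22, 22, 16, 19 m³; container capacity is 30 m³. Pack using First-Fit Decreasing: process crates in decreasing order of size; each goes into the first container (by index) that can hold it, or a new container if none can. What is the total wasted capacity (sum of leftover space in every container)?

Sorted descending: 22, 22, 22, 19, 18, 16, 9, 8, 7, 6, 3, 2.
22 m³ → container 1 (remaining 8 m³)
22 m³ → container 2 (remaining 8 m³)
22 m³ → container 3 (remaining 8 m³)
19 m³ → container 4 (remaining 11 m³)
18 m³ → container 5 (remaining 12 m³)
16 m³ → container 6 (remaining 14 m³)
9 m³ → container 4 (remaining 2 m³)
8 m³ → container 1 (remaining 0 m³)
7 m³ → container 2 (remaining 1 m³)
6 m³ → container 3 (remaining 2 m³)
3 m³ → container 5 (remaining 9 m³)
2 m³ → container 3 (remaining 0 m³)
6 containers × 30 m³ = 180 m³; used 154 m³; unused 26 m³.

26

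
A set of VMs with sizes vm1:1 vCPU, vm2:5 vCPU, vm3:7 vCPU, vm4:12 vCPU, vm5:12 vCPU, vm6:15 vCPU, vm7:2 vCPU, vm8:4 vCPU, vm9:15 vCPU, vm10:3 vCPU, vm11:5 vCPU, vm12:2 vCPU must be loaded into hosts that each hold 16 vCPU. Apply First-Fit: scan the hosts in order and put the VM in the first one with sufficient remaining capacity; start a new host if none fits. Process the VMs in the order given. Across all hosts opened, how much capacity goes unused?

13

vm1 (1 vCPU) → host 1 (remaining 15 vCPU)
vm2 (5 vCPU) → host 1 (remaining 10 vCPU)
vm3 (7 vCPU) → host 1 (remaining 3 vCPU)
vm4 (12 vCPU) → host 2 (remaining 4 vCPU)
vm5 (12 vCPU) → host 3 (remaining 4 vCPU)
vm6 (15 vCPU) → host 4 (remaining 1 vCPU)
vm7 (2 vCPU) → host 1 (remaining 1 vCPU)
vm8 (4 vCPU) → host 2 (remaining 0 vCPU)
vm9 (15 vCPU) → host 5 (remaining 1 vCPU)
vm10 (3 vCPU) → host 3 (remaining 1 vCPU)
vm11 (5 vCPU) → host 6 (remaining 11 vCPU)
vm12 (2 vCPU) → host 6 (remaining 9 vCPU)
6 hosts × 16 vCPU = 96 vCPU; used 83 vCPU; unused 13 vCPU.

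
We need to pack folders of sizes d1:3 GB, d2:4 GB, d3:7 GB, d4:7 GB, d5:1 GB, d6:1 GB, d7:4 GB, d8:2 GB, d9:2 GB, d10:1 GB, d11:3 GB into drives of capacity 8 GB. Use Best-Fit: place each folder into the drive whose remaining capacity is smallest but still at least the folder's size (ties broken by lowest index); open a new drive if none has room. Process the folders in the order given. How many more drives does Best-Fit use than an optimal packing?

0

Best-Fit: [3,4,1] [7,1] [7,1] [4,2,2] [3] → 5 drives.
Total size 35 GB; any packing needs at least ⌈35/8⌉ = 5 drives.
So 5 is already optimal.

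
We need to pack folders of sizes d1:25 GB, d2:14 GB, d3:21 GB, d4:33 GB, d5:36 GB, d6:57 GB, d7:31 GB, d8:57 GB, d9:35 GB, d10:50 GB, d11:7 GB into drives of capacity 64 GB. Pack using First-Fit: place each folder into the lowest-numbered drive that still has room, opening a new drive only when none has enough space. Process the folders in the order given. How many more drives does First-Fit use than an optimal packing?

1

First-Fit: [25,14,21] [33,31] [36,7] [57] [57] [35] [50] → 7 drives.
Total size 366 GB; any packing needs at least ⌈366/64⌉ = 6 drives.
An optimal packing achieves that bound: [57,7] [57] [50,14] [36,25] [35,21] [33,31] → 6 drives.
Excess: 7 − 6 = 1.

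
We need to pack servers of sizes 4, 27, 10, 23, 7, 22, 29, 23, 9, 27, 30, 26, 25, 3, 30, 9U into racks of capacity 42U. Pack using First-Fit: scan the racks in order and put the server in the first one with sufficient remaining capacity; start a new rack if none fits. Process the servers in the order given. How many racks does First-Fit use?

Put 4U in rack 1; 38U remain.
Put 27U in rack 1; 11U remain.
Put 10U in rack 1; 1U remain.
Put 23U in rack 2; 19U remain.
Put 7U in rack 2; 12U remain.
Put 22U in rack 3; 20U remain.
Put 29U in rack 4; 13U remain.
Put 23U in rack 5; 19U remain.
Put 9U in rack 2; 3U remain.
Put 27U in rack 6; 15U remain.
Put 30U in rack 7; 12U remain.
Put 26U in rack 8; 16U remain.
Put 25U in rack 9; 17U remain.
Put 3U in rack 2; 0U remain.
Put 30U in rack 10; 12U remain.
Put 9U in rack 3; 11U remain.

10 racks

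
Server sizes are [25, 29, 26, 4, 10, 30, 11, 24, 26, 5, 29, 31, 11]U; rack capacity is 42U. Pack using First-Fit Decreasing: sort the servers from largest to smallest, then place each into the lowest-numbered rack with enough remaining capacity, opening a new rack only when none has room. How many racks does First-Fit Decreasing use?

8

Sorted descending: 31, 30, 29, 29, 26, 26, 25, 24, 11, 11, 10, 5, 4.
rack 1: place 31U, 11U left
rack 2: place 30U, 12U left
rack 3: place 29U, 13U left
rack 4: place 29U, 13U left
rack 5: place 26U, 16U left
rack 6: place 26U, 16U left
rack 7: place 25U, 17U left
rack 8: place 24U, 18U left
rack 1: place 11U, 0U left
rack 2: place 11U, 1U left
rack 3: place 10U, 3U left
rack 4: place 5U, 8U left
rack 4: place 4U, 4U left
Final racks: [31,11] [30,11] [29,10] [29,5,4] [26] [26] [25] [24].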